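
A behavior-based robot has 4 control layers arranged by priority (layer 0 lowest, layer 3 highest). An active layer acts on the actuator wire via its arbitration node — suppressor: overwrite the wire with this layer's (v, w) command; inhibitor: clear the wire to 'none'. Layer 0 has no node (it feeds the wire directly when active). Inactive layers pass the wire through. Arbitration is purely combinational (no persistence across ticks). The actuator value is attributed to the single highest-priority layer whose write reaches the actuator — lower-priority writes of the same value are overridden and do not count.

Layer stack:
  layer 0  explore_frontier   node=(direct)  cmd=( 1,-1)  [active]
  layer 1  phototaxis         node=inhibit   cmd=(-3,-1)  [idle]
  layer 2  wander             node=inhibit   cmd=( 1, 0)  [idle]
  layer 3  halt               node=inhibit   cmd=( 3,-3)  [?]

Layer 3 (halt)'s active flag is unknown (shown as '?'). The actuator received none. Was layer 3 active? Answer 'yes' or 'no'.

yes

If layer 3 is active=yes:
  actuator would be none
If layer 3 is active=no:
  actuator would be (1, -1)
Observed none, so layer 3 was active.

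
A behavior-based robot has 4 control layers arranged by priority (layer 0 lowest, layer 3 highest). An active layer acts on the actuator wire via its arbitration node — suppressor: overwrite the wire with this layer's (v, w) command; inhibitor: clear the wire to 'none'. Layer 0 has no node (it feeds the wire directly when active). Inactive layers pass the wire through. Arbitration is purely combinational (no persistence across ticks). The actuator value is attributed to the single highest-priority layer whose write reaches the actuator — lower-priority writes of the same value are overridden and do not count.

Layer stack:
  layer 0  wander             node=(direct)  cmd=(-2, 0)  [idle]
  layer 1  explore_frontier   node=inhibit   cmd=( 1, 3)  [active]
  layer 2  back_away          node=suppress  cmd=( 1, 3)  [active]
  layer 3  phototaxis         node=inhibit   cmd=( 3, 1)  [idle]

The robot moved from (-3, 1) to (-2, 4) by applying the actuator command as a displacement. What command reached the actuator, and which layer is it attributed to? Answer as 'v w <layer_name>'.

displacement = (-2, 4) − (-3, 1) = (1, 3)
[0] wander off; wire := none
[1] explore_frontier on (inhibit); wire := none
[2] back_away on (suppress); wire := (1, 3)
[3] phototaxis off; pass (1, 3)
output (1, 3) — from layer 2 (back_away)

1 3 back_away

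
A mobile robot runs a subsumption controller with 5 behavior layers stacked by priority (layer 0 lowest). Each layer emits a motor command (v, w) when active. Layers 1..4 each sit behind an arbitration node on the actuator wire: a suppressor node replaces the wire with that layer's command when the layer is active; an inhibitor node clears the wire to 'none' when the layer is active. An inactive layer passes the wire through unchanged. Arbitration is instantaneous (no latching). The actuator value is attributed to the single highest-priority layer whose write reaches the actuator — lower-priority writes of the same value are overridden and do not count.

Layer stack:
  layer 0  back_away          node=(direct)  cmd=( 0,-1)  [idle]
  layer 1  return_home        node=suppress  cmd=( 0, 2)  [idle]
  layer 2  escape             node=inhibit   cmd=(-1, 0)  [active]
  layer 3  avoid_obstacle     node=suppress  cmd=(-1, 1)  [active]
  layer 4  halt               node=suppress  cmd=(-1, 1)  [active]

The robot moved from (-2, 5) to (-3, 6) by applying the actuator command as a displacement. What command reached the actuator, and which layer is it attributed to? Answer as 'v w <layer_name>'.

displacement = (-3, 6) − (-2, 5) = (-1, 1)
L0 back_away: idle → wire = none
L1 return_home: idle → wire stays none
L2 escape: active, inhibitor → wire = none
L3 avoid_obstacle: active, suppressor → wire = (-1, 1)
L4 halt: active, suppressor → wire = (-1, 1)
actuator = (-1, 1) — from layer 4 (halt)

-1 1 halt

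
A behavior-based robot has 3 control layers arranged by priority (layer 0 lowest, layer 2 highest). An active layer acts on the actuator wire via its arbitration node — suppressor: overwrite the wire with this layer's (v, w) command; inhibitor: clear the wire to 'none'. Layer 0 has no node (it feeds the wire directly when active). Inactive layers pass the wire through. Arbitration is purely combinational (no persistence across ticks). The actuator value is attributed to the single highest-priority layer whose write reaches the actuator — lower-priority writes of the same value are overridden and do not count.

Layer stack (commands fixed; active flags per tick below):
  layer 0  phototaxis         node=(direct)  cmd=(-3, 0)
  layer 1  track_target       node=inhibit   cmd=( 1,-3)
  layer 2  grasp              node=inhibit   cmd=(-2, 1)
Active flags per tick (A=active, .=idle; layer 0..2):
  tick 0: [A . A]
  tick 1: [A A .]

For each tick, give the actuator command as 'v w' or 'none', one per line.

none
none

tick 0:
  L0 phototaxis: active, feeds wire = (-3, 0)
  L1 track_target: idle → wire stays (-3, 0)
  L2 grasp: active, inhibitor → wire = none
  actuator = none
tick 1:
  L0 phototaxis: active, feeds wire = (-3, 0)
  L1 track_target: active, inhibitor → wire = none
  L2 grasp: idle → wire stays none
  actuator = none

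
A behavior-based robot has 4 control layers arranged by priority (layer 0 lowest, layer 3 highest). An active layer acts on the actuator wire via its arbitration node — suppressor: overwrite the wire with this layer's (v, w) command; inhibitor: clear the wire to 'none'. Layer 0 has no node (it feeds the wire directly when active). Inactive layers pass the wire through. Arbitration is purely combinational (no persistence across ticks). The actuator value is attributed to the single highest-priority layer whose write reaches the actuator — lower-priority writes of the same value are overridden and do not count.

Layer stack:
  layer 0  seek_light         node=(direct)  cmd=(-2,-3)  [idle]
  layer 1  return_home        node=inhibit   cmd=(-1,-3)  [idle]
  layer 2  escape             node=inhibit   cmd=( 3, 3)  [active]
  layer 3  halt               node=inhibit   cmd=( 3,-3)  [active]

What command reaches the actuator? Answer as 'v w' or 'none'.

none

[0] seek_light off; wire := none
[1] return_home off; pass none
[2] escape on (inhibit); wire := none
[3] halt on (inhibit); wire := none
output none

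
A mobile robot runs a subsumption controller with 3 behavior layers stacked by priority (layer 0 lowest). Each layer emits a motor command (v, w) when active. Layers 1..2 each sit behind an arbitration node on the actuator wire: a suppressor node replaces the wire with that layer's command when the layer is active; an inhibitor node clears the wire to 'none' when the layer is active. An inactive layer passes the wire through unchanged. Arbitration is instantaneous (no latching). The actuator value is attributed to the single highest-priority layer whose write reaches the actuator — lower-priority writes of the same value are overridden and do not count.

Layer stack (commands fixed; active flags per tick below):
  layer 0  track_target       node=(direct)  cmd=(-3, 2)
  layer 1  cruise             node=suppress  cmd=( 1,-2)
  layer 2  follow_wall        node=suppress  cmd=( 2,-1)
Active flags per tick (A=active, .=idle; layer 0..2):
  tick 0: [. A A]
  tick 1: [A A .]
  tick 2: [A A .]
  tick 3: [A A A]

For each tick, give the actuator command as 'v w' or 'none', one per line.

tick 0:
  L0 track_target: idle → wire = none
  L1 cruise: active, suppressor → wire = (1, -2)
  L2 follow_wall: active, suppressor → wire = (2, -1)
  actuator = (2, -1)
tick 1:
  L0 track_target: active, feeds wire = (-3, 2)
  L1 cruise: active, suppressor → wire = (1, -2)
  L2 follow_wall: idle → wire stays (1, -2)
  actuator = (1, -2)
tick 2:
  L0 track_target: active, feeds wire = (-3, 2)
  L1 cruise: active, suppressor → wire = (1, -2)
  L2 follow_wall: idle → wire stays (1, -2)
  actuator = (1, -2)
tick 3:
  L0 track_target: active, feeds wire = (-3, 2)
  L1 cruise: active, suppressor → wire = (1, -2)
  L2 follow_wall: active, suppressor → wire = (2, -1)
  actuator = (2, -1)

2 -1
1 -2
1 -2
2 -1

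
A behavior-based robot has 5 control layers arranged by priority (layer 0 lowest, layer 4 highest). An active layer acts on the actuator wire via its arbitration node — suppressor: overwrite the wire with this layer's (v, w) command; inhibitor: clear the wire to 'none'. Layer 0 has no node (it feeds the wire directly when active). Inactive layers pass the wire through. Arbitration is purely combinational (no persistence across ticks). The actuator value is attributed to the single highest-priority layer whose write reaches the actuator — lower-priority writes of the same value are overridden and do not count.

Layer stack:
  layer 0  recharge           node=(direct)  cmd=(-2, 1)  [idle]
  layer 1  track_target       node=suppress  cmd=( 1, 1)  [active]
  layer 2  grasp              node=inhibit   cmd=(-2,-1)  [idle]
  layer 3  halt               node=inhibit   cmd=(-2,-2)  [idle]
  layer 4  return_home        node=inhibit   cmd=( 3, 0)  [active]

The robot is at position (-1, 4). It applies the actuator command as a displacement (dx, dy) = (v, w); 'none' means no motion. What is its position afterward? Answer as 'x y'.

[0] recharge off; wire := none
[1] track_target on (suppress); wire := (1, 1)
[2] grasp off; pass (1, 1)
[3] halt off; pass (1, 1)
[4] return_home on (inhibit); wire := none
output none
position: (-1, 4) + none = (-1, 4)

-1 4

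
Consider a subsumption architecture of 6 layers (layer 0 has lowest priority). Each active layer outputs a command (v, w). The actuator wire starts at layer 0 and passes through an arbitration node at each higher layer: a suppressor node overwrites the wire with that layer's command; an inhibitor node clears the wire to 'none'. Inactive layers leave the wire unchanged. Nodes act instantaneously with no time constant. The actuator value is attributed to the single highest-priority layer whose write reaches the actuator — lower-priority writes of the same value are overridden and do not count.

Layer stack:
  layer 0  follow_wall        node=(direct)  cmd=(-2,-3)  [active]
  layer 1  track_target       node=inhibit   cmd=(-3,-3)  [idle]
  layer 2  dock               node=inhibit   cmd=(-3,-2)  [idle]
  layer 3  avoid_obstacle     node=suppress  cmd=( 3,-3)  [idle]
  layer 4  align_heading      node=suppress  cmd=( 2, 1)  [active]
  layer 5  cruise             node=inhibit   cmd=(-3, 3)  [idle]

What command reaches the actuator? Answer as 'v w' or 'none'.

2 1

layer 0 (follow_wall) active — direct: (-2, -3)
layer 1 (track_target) idle — unchanged: (-2, -3)
layer 2 (dock) idle — unchanged: (-2, -3)
layer 3 (avoid_obstacle) idle — unchanged: (-2, -3)
layer 4 (align_heading) active — suppresses: (2, 1)
layer 5 (cruise) idle — unchanged: (2, 1)
→ actuator (2, 1)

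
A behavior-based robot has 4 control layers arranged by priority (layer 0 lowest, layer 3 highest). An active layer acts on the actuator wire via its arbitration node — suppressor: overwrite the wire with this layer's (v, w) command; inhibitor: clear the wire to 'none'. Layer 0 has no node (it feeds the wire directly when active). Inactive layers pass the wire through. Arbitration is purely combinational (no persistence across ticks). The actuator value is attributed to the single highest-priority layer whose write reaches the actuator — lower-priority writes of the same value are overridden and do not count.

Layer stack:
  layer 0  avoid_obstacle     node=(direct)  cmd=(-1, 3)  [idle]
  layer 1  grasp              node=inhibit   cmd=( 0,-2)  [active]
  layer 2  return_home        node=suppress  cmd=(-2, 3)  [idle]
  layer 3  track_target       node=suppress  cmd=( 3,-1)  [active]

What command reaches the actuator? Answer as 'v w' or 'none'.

L0 avoid_obstacle: idle → wire = none
L1 grasp: active, inhibitor → wire = none
L2 return_home: idle → wire stays none
L3 track_target: active, suppressor → wire = (3, -1)
actuator = (3, -1)

3 -1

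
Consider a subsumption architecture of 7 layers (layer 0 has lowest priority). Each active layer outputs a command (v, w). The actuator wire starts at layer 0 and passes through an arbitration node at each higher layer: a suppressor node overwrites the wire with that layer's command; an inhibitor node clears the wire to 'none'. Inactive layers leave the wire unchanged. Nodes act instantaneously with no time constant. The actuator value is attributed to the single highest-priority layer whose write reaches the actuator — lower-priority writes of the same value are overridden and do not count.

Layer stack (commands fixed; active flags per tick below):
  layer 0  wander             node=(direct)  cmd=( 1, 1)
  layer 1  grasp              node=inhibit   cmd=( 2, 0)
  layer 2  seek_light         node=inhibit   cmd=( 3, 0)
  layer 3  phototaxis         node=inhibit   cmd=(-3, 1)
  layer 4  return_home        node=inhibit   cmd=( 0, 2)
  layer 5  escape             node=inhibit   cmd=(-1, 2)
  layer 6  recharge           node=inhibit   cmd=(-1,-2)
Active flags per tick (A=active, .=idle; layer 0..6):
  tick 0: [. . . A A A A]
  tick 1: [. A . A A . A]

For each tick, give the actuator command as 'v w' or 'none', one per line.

none
none

tick 0:
  [0] wander off; wire := none
  [1] grasp off; pass none
  [2] seek_light off; pass none
  [3] phototaxis on (inhibit); wire := none
  [4] return_home on (inhibit); wire := none
  [5] escape on (inhibit); wire := none
  [6] recharge on (inhibit); wire := none
  output none
tick 1:
  [0] wander off; wire := none
  [1] grasp on (inhibit); wire := none
  [2] seek_light off; pass none
  [3] phototaxis on (inhibit); wire := none
  [4] return_home on (inhibit); wire := none
  [5] escape off; pass none
  [6] recharge on (inhibit); wire := none
  output none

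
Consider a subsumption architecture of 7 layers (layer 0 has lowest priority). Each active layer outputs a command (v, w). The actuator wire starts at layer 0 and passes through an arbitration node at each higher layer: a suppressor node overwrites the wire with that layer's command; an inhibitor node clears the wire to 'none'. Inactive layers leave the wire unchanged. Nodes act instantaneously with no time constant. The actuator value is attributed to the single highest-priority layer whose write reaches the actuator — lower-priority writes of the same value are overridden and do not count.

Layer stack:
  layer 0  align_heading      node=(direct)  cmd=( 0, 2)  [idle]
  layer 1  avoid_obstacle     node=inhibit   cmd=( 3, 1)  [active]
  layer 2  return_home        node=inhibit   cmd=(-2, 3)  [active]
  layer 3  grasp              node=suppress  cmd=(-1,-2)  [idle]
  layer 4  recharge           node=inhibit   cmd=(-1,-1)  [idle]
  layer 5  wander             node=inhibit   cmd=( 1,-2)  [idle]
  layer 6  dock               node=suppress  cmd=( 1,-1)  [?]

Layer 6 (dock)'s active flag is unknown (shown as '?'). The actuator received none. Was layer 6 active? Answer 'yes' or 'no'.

If layer 6 is active=yes:
  actuator would be (1, -1)
If layer 6 is active=no:
  actuator would be none
Observed none, so layer 6 was idle.

no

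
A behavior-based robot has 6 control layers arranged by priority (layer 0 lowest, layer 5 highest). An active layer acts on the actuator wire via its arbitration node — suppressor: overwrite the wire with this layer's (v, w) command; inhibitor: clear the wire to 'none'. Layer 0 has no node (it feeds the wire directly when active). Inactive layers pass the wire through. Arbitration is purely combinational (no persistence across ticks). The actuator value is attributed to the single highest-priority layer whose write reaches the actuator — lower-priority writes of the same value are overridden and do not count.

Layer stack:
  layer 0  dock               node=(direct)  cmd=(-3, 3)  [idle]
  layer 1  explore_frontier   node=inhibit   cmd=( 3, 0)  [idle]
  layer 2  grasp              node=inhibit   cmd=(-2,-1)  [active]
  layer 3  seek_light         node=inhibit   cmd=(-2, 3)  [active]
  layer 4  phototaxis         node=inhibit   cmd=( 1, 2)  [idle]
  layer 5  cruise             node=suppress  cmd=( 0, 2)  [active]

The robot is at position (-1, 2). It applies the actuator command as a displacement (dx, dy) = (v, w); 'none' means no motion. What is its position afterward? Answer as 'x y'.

-1 4

L0 dock: idle → wire = none
L1 explore_frontier: idle → wire stays none
L2 grasp: active, inhibitor → wire = none
L3 seek_light: active, inhibitor → wire = none
L4 phototaxis: idle → wire stays none
L5 cruise: active, suppressor → wire = (0, 2)
actuator = (0, 2)
position: (-1, 2) + (0, 2) = (-1, 4)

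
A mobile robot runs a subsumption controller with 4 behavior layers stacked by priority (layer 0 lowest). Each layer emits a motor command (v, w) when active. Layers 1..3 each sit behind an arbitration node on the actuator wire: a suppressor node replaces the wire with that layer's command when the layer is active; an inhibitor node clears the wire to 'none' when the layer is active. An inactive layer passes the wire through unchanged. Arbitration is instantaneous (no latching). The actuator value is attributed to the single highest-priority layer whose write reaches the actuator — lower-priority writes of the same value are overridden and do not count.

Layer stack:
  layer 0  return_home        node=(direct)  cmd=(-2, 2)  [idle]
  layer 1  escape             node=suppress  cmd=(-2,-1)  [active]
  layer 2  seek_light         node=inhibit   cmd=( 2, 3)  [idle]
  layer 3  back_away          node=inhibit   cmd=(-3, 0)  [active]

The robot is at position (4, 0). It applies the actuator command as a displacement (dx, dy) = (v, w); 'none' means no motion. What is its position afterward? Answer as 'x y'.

4 0

[0] return_home off; wire := none
[1] escape on (suppress); wire := (-2, -1)
[2] seek_light off; pass (-2, -1)
[3] back_away on (inhibit); wire := none
output none
position: (4, 0) + none = (4, 0)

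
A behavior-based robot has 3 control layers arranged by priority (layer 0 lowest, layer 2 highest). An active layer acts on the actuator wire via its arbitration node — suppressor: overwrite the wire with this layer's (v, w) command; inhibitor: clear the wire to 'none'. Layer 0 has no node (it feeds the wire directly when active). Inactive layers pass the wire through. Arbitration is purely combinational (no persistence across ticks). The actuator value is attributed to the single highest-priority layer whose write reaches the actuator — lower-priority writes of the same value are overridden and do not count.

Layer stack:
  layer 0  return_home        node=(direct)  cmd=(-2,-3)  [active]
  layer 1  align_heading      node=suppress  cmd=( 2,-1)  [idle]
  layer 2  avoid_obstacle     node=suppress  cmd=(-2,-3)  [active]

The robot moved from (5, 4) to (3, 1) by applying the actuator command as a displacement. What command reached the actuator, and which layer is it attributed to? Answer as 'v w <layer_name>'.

-2 -3 avoid_obstacle

displacement = (3, 1) − (5, 4) = (-2, -3)
[0] return_home on; wire := (-2, -3)
[1] align_heading off; pass (-2, -3)
[2] avoid_obstacle on (suppress); wire := (-2, -3)
output (-2, -3) — from layer 2 (avoid_obstacle)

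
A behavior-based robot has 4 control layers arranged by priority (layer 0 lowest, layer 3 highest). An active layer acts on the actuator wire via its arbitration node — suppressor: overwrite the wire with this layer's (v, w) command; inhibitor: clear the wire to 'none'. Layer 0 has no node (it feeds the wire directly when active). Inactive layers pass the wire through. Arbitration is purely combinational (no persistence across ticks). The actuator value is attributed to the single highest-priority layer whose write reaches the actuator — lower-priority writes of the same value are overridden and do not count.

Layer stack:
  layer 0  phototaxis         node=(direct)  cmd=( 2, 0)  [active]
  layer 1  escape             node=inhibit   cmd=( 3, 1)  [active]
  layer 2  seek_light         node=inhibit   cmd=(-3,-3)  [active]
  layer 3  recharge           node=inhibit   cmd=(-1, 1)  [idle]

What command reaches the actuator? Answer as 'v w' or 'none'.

none

[0] phototaxis on; wire := (2, 0)
[1] escape on (inhibit); wire := none
[2] seek_light on (inhibit); wire := none
[3] recharge off; pass none
output none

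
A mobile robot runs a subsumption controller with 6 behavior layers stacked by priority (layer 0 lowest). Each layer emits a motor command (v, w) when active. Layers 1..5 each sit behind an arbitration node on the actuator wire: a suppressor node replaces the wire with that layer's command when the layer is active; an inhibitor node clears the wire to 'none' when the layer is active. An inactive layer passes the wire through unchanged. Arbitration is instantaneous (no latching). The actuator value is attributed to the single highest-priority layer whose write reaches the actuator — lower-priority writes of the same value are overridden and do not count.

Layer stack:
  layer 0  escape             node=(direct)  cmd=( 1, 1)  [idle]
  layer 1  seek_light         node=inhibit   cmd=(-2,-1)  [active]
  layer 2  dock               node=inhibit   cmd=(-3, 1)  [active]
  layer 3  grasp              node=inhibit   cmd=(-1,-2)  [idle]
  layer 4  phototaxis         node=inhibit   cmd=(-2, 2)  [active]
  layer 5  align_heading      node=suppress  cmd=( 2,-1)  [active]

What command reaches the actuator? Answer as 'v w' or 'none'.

2 -1

layer 0 (escape) idle — none
layer 1 (seek_light) active — inhibits: none
layer 2 (dock) active — inhibits: none
layer 3 (grasp) idle — unchanged: none
layer 4 (phototaxis) active — inhibits: none
layer 5 (align_heading) active — suppresses: (2, -1)
→ actuator (2, -1)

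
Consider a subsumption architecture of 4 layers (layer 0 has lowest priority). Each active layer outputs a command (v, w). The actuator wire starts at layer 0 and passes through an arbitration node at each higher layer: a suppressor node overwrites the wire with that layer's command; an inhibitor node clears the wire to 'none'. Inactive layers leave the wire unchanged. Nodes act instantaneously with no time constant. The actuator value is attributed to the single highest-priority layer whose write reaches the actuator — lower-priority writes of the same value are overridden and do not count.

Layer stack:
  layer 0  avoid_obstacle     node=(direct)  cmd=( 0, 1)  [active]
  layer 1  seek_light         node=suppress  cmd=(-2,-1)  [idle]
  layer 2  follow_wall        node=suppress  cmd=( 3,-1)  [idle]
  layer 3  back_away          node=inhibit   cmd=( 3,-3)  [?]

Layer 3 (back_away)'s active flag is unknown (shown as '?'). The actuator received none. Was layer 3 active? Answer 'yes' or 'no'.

yes

If layer 3 is active=yes:
  actuator would be none
If layer 3 is active=no:
  actuator would be (0, 1)
Observed none, so layer 3 was active.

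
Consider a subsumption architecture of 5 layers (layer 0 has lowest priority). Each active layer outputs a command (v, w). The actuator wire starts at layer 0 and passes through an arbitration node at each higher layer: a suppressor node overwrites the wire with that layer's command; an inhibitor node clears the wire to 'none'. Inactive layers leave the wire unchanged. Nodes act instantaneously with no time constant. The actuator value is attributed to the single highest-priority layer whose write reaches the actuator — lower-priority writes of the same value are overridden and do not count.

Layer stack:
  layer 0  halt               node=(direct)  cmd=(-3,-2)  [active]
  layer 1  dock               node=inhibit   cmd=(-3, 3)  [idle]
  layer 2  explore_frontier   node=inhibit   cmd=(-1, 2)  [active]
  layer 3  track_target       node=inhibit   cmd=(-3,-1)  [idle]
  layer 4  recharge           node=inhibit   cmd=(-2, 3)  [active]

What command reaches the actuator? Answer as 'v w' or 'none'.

L0 halt: active, feeds wire = (-3, -2)
L1 dock: idle → wire stays (-3, -2)
L2 explore_frontier: active, inhibitor → wire = none
L3 track_target: idle → wire stays none
L4 recharge: active, inhibitor → wire = none
actuator = none

none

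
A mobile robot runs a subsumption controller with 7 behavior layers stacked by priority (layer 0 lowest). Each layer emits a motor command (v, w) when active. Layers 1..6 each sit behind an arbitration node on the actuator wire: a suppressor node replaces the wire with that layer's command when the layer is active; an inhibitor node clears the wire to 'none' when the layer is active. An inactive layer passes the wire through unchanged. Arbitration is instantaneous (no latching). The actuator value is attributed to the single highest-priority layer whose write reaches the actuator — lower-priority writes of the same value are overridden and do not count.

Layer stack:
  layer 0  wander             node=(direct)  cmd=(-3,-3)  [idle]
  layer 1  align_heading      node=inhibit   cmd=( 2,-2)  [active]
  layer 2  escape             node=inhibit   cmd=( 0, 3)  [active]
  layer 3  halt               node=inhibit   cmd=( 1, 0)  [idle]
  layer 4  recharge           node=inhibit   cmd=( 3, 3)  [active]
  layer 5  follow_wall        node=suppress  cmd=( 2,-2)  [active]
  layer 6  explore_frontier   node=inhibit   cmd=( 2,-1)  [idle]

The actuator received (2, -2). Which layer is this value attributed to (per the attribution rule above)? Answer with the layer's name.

[0] wander off; wire := none
[1] align_heading on (inhibit); wire := none
[2] escape on (inhibit); wire := none
[3] halt off; pass none
[4] recharge on (inhibit); wire := none
[5] follow_wall on (suppress); wire := (2, -2)
[6] explore_frontier off; pass (2, -2)
output (2, -2)
last writer: layer 5 = follow_wall

follow_wall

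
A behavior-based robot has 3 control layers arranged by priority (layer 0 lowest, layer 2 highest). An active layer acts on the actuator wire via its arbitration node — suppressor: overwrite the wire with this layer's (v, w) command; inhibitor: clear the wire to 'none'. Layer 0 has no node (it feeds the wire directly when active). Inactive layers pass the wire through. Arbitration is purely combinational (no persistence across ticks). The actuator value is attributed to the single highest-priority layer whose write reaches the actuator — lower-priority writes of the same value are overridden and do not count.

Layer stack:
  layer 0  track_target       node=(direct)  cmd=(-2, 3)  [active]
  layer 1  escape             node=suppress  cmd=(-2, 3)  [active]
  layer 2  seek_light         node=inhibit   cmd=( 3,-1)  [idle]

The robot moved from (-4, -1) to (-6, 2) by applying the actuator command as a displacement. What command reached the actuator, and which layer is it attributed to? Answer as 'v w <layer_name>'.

displacement = (-6, 2) − (-4, -1) = (-2, 3)
[0] track_target on; wire := (-2, 3)
[1] escape on (suppress); wire := (-2, 3)
[2] seek_light off; pass (-2, 3)
output (-2, 3) — from layer 1 (escape)

-2 3 escape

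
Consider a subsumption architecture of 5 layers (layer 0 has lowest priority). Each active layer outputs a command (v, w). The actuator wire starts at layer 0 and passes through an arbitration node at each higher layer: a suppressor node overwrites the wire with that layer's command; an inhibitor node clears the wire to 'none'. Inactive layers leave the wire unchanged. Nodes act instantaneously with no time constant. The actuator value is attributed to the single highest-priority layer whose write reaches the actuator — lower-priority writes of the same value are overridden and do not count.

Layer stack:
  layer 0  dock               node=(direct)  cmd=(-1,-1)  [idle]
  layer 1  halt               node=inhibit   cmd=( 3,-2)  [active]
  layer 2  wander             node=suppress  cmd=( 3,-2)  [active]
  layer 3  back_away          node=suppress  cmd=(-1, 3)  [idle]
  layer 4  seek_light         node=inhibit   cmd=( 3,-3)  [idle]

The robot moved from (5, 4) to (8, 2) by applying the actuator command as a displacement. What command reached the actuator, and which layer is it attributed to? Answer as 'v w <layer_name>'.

displacement = (8, 2) − (5, 4) = (3, -2)
layer 0 (dock) idle — none
layer 1 (halt) active — inhibits: none
layer 2 (wander) active — suppresses: (3, -2)
layer 3 (back_away) idle — unchanged: (3, -2)
layer 4 (seek_light) idle — unchanged: (3, -2)
→ actuator (3, -2) — from layer 2 (wander)

3 -2 wander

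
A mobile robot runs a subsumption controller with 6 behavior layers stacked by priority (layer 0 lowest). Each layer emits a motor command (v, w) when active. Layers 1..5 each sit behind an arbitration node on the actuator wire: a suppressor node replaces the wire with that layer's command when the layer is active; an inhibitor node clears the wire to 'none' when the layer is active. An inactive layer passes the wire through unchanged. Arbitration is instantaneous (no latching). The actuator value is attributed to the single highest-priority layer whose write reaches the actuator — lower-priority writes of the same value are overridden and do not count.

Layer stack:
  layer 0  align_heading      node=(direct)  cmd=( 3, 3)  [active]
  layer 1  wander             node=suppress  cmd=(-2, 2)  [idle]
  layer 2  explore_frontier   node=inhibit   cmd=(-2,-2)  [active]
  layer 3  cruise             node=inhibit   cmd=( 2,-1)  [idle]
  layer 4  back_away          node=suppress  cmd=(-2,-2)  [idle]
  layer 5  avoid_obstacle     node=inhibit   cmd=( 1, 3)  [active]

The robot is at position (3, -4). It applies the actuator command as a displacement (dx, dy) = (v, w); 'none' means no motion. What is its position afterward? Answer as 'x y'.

[0] align_heading on; wire := (3, 3)
[1] wander off; pass (3, 3)
[2] explore_frontier on (inhibit); wire := none
[3] cruise off; pass none
[4] back_away off; pass none
[5] avoid_obstacle on (inhibit); wire := none
output none
position: (3, -4) + none = (3, -4)

3 -4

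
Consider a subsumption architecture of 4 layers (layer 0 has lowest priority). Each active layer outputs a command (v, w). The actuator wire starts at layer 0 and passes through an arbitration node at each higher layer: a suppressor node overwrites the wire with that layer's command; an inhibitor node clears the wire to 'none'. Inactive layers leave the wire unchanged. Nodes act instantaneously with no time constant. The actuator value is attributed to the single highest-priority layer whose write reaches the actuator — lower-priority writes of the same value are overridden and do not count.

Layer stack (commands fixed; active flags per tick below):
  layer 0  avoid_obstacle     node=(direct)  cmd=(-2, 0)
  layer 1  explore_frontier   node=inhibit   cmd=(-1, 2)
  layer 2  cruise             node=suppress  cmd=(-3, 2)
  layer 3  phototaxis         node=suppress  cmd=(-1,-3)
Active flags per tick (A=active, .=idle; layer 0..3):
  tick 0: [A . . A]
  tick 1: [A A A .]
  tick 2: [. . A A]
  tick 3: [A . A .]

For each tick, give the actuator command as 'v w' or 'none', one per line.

tick 0:
  L0 avoid_obstacle: active, feeds wire = (-2, 0)
  L1 explore_frontier: idle → wire stays (-2, 0)
  L2 cruise: idle → wire stays (-2, 0)
  L3 phototaxis: active, suppressor → wire = (-1, -3)
  actuator = (-1, -3)
tick 1:
  L0 avoid_obstacle: active, feeds wire = (-2, 0)
  L1 explore_frontier: active, inhibitor → wire = none
  L2 cruise: active, suppressor → wire = (-3, 2)
  L3 phototaxis: idle → wire stays (-3, 2)
  actuator = (-3, 2)
tick 2:
  L0 avoid_obstacle: idle → wire = none
  L1 explore_frontier: idle → wire stays none
  L2 cruise: active, suppressor → wire = (-3, 2)
  L3 phototaxis: active, suppressor → wire = (-1, -3)
  actuator = (-1, -3)
tick 3:
  L0 avoid_obstacle: active, feeds wire = (-2, 0)
  L1 explore_frontier: idle → wire stays (-2, 0)
  L2 cruise: active, suppressor → wire = (-3, 2)
  L3 phototaxis: idle → wire stays (-3, 2)
  actuator = (-3, 2)

-1 -3
-3 2
-1 -3
-3 2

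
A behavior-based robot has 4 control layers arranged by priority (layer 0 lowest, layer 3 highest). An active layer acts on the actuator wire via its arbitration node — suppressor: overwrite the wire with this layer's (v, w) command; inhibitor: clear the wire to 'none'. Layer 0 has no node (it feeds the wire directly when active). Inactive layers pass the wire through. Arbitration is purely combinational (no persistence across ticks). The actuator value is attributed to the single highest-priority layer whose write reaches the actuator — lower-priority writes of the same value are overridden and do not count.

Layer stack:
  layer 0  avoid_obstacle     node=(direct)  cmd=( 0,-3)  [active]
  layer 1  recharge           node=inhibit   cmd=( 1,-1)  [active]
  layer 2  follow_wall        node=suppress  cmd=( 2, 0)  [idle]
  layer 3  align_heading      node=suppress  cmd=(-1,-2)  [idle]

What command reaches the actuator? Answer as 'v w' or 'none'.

none

L0 avoid_obstacle: active, feeds wire = (0, -3)
L1 recharge: active, inhibitor → wire = none
L2 follow_wall: idle → wire stays none
L3 align_heading: idle → wire stays none
actuator = none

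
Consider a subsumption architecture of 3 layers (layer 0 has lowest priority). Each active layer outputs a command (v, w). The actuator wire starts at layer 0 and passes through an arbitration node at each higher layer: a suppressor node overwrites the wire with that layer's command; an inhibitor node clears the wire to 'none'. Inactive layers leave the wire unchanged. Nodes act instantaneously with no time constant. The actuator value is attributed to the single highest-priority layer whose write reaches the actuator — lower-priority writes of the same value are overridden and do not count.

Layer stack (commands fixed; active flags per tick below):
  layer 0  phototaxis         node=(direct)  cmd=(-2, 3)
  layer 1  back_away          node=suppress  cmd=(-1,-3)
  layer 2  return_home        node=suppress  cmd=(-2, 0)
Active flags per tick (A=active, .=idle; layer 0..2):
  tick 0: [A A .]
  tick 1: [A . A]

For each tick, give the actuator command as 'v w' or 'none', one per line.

-1 -3
-2 0

tick 0:
  layer 0 (phototaxis) active — direct: (-2, 3)
  layer 1 (back_away) active — suppresses: (-1, -3)
  layer 2 (return_home) idle — unchanged: (-1, -3)
  → actuator (-1, -3)
tick 1:
  layer 0 (phototaxis) active — direct: (-2, 3)
  layer 1 (back_away) idle — unchanged: (-2, 3)
  layer 2 (return_home) active — suppresses: (-2, 0)
  → actuator (-2, 0)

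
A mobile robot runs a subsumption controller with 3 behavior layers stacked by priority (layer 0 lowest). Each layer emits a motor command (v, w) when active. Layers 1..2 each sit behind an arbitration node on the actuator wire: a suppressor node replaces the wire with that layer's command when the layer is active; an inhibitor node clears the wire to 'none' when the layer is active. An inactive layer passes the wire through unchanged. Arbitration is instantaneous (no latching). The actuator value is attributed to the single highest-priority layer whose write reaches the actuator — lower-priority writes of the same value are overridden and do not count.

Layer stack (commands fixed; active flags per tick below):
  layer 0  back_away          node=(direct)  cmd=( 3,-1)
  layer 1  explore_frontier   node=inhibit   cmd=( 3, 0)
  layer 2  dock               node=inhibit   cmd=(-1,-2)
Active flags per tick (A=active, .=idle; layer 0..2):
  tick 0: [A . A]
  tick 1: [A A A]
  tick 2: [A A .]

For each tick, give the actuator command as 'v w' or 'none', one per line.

none
none
none

tick 0:
  layer 0 (back_away) active — direct: (3, -1)
  layer 1 (explore_frontier) idle — unchanged: (3, -1)
  layer 2 (dock) active — inhibits: none
  → actuator none
tick 1:
  layer 0 (back_away) active — direct: (3, -1)
  layer 1 (explore_frontier) active — inhibits: none
  layer 2 (dock) active — inhibits: none
  → actuator none
tick 2:
  layer 0 (back_away) active — direct: (3, -1)
  layer 1 (explore_frontier) active — inhibits: none
  layer 2 (dock) idle — unchanged: none
  → actuator none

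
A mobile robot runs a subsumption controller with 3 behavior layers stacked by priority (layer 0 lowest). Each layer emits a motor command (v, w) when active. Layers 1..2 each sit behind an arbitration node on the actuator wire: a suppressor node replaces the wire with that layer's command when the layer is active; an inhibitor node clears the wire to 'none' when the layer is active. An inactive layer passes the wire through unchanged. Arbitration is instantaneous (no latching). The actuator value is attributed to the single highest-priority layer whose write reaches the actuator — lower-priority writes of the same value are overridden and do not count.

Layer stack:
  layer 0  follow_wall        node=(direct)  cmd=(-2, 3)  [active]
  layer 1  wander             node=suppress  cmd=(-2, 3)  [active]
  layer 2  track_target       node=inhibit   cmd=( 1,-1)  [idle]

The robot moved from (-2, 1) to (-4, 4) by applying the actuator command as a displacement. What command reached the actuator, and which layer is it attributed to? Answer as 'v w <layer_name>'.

-2 3 wander

displacement = (-4, 4) − (-2, 1) = (-2, 3)
[0] follow_wall on; wire := (-2, 3)
[1] wander on (suppress); wire := (-2, 3)
[2] track_target off; pass (-2, 3)
output (-2, 3) — from layer 1 (wander)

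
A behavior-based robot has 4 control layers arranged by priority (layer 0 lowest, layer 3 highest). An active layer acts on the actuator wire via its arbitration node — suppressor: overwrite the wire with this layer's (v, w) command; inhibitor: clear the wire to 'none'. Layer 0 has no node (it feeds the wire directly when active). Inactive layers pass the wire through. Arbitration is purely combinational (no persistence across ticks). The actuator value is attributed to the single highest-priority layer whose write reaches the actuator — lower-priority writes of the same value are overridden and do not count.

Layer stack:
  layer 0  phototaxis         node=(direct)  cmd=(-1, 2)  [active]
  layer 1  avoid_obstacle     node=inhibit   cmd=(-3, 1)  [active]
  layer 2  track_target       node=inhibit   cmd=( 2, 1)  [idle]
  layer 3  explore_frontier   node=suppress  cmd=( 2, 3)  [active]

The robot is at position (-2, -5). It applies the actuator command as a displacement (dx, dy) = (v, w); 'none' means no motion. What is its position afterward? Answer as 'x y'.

0 -2

[0] phototaxis on; wire := (-1, 2)
[1] avoid_obstacle on (inhibit); wire := none
[2] track_target off; pass none
[3] explore_frontier on (suppress); wire := (2, 3)
output (2, 3)
position: (-2, -5) + (2, 3) = (0, -2)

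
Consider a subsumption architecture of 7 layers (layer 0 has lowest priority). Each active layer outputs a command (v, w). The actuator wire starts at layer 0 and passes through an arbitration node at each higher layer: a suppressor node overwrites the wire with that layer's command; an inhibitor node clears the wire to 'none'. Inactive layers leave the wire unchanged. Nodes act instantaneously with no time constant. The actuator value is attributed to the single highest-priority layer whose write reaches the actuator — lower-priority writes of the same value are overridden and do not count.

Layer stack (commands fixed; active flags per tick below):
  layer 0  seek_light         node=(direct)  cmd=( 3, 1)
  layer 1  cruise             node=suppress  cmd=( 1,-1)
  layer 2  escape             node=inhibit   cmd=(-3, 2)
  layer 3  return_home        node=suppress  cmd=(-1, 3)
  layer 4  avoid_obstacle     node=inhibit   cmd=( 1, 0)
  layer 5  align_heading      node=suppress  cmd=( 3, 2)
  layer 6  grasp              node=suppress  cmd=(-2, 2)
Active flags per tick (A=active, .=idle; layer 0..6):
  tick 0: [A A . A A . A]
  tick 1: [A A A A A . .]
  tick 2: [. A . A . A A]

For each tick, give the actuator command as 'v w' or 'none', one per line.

tick 0:
  L0 seek_light: active, feeds wire = (3, 1)
  L1 cruise: active, suppressor → wire = (1, -1)
  L2 escape: idle → wire stays (1, -1)
  L3 return_home: active, suppressor → wire = (-1, 3)
  L4 avoid_obstacle: active, inhibitor → wire = none
  L5 align_heading: idle → wire stays none
  L6 grasp: active, suppressor → wire = (-2, 2)
  actuator = (-2, 2)
tick 1:
  L0 seek_light: active, feeds wire = (3, 1)
  L1 cruise: active, suppressor → wire = (1, -1)
  L2 escape: active, inhibitor → wire = none
  L3 return_home: active, suppressor → wire = (-1, 3)
  L4 avoid_obstacle: active, inhibitor → wire = none
  L5 align_heading: idle → wire stays none
  L6 grasp: idle → wire stays none
  actuator = none
tick 2:
  L0 seek_light: idle → wire = none
  L1 cruise: active, suppressor → wire = (1, -1)
  L2 escape: idle → wire stays (1, -1)
  L3 return_home: active, suppressor → wire = (-1, 3)
  L4 avoid_obstacle: idle → wire stays (-1, 3)
  L5 align_heading: active, suppressor → wire = (3, 2)
  L6 grasp: active, suppressor → wire = (-2, 2)
  actuator = (-2, 2)

-2 2
none
-2 2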